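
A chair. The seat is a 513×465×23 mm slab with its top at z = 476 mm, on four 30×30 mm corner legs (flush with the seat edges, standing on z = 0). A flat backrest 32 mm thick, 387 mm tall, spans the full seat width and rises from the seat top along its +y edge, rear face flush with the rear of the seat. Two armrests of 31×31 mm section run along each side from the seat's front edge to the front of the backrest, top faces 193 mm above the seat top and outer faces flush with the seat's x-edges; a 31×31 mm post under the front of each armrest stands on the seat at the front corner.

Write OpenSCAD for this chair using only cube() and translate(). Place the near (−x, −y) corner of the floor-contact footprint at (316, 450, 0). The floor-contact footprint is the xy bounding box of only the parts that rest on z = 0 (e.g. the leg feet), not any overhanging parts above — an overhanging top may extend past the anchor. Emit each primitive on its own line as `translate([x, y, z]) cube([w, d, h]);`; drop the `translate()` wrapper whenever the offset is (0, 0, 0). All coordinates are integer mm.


// leg_h = 476 - 23 = 453
// arm post h = 193 - 31 = 162
translate([316, 450, 453]) cube([513, 465, 23]);
translate([316, 450, 0]) cube([30, 30, 453]);
translate([799, 450, 0]) cube([30, 30, 453]);
translate([316, 885, 0]) cube([30, 30, 453]);
translate([799, 885, 0]) cube([30, 30, 453]);
translate([316, 883, 476]) cube([513, 32, 387]);
translate([316, 450, 638]) cube([31, 433, 31]);
translate([798, 450, 638]) cube([31, 433, 31]);
translate([316, 450, 476]) cube([31, 31, 162]);
translate([798, 450, 476]) cube([31, 31, 162]);


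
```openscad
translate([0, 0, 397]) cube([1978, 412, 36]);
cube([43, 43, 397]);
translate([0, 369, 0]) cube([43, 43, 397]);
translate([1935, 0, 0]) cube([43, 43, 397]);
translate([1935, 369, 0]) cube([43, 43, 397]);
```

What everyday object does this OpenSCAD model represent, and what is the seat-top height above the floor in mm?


A bench. The seat-top height is 433 mm.

A long slab on four corner posts — a bench. The slab sits at z = 397 with thickness 36, so the top is 397 + 36 = 433 mm.


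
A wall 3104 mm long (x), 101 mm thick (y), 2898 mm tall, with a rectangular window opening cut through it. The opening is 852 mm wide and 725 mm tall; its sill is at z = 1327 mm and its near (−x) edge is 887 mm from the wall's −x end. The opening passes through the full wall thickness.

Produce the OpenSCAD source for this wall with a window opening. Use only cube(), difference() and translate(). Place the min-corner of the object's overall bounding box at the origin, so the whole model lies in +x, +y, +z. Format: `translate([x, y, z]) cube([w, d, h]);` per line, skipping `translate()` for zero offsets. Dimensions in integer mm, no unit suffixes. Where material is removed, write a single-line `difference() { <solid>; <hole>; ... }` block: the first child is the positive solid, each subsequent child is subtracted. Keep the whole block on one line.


difference() { cube([3104, 101, 2898]); translate([887, 0, 1327]) cube([852, 101, 725]); }


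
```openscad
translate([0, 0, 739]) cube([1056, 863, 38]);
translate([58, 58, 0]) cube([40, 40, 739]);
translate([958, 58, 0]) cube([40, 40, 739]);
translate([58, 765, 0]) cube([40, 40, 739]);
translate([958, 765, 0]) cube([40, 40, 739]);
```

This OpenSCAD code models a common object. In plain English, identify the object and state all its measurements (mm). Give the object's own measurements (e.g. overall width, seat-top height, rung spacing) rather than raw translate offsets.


A table: top 1056 mm (x) × 863 mm (y), 38 mm thick, upper face at z = 777 mm, on four 40×40 mm square legs, each inset 58 mm from the nearest pair of top edges from z = 0 to the bottom of the top.


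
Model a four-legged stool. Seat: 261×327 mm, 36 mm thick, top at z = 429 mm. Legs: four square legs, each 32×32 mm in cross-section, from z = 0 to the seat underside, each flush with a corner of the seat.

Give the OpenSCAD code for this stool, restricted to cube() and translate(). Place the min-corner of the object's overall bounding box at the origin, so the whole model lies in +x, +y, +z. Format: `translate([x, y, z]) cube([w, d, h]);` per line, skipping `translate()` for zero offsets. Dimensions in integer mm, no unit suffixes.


translate([0, 0, 393]) cube([261, 327, 36]);
cube([32, 32, 393]);
translate([229, 0, 0]) cube([32, 32, 393]);
translate([0, 295, 0]) cube([32, 32, 393]);
translate([229, 295, 0]) cube([32, 32, 393]);


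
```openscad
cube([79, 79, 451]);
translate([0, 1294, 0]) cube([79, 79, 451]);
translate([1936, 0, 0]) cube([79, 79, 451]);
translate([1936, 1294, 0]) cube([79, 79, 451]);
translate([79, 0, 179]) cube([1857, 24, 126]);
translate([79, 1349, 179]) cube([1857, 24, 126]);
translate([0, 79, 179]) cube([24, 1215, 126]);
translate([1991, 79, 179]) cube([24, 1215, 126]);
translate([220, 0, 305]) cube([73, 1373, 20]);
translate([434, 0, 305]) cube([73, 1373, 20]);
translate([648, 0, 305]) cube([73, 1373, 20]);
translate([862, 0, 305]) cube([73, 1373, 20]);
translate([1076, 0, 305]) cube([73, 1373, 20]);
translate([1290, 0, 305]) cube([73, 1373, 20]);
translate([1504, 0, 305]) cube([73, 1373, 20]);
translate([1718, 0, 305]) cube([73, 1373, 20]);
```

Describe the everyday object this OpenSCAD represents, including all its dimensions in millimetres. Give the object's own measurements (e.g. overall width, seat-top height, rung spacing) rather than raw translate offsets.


A bed frame 2015 mm long (x) by 1373 mm wide (y). Four 79×79 mm corner posts, 451 mm tall, at the corners of the footprint. Four rails of 24 mm thickness and 126 mm height run between adjacent posts with their undersides at z = 179 mm, their outer faces flush with the outside of the frame (the two x-running rails run between the posts' inner faces; the two y-running rails run between the posts' inner faces). 8 slats, each 73 mm wide (x) and 20 mm thick, lie across the top of the two x-running rails, running the full 1373 mm width of the frame in y; along x they sit between the end posts with a 141 mm gap after the −x posts and between neighbouring slats, leaving 145 mm before the +x posts.


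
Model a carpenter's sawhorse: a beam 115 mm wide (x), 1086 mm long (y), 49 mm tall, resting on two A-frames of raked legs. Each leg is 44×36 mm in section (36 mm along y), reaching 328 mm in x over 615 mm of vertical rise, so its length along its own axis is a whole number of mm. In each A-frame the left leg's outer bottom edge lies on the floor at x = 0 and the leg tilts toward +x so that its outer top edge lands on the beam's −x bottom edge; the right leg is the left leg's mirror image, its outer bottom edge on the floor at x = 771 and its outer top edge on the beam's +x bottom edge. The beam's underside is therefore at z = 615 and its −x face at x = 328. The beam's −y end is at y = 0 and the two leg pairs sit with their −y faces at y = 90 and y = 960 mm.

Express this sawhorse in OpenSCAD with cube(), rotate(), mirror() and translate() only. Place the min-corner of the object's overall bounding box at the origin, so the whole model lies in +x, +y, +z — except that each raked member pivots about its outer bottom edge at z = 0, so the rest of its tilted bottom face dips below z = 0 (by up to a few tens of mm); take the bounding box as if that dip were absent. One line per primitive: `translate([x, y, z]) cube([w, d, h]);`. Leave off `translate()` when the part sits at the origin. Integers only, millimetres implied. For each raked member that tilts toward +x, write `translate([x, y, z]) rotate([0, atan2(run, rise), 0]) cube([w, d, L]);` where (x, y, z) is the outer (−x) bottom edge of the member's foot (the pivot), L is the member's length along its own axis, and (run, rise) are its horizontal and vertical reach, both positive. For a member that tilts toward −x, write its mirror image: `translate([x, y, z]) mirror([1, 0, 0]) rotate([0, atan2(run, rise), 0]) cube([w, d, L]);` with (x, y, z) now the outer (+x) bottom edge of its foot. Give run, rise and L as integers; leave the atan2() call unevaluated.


translate([328, 0, 615]) cube([115, 1086, 49]);
translate([0, 90, 0]) rotate([0, atan2(328, 615), 0]) cube([44, 36, 697]);
translate([771, 90, 0]) mirror([1, 0, 0]) rotate([0, atan2(328, 615), 0]) cube([44, 36, 697]);
translate([0, 960, 0]) rotate([0, atan2(328, 615), 0]) cube([44, 36, 697]);
translate([771, 960, 0]) mirror([1, 0, 0]) rotate([0, atan2(328, 615), 0]) cube([44, 36, 697]);


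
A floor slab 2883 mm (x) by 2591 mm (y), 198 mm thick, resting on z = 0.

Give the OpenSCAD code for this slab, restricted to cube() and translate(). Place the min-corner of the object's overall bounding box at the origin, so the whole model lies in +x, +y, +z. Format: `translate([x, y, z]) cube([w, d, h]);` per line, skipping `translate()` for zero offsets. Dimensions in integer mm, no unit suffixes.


cube([2883, 2591, 198]);


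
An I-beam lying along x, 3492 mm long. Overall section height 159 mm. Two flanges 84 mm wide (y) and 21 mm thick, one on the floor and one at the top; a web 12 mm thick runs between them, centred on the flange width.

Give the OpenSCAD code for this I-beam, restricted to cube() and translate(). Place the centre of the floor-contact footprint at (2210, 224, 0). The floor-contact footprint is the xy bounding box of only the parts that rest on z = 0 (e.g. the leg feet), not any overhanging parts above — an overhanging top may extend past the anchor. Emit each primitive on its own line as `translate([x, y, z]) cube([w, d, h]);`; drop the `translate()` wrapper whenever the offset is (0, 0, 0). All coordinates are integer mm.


translate([464, 182, 0]) cube([3492, 84, 21]);
translate([464, 218, 21]) cube([3492, 12, 117]);
translate([464, 182, 138]) cube([3492, 84, 21]);


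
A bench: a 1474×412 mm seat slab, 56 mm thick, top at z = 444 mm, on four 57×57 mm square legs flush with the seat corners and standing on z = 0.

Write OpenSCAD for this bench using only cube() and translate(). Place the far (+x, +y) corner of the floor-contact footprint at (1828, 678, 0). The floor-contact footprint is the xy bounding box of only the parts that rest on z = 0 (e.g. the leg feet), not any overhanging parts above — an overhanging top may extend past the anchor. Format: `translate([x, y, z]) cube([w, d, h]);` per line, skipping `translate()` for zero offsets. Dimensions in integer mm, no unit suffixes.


translate([354, 266, 388]) cube([1474, 412, 56]);
translate([354, 266, 0]) cube([57, 57, 388]);
translate([354, 621, 0]) cube([57, 57, 388]);
translate([1771, 266, 0]) cube([57, 57, 388]);
translate([1771, 621, 0]) cube([57, 57, 388]);


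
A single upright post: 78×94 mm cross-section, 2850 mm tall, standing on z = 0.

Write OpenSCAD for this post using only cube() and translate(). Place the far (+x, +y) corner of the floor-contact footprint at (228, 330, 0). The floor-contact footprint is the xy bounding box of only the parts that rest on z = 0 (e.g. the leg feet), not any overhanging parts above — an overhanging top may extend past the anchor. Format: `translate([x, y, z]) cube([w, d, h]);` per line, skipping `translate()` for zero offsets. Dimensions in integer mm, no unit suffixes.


translate([150, 236, 0]) cube([78, 94, 2850]);


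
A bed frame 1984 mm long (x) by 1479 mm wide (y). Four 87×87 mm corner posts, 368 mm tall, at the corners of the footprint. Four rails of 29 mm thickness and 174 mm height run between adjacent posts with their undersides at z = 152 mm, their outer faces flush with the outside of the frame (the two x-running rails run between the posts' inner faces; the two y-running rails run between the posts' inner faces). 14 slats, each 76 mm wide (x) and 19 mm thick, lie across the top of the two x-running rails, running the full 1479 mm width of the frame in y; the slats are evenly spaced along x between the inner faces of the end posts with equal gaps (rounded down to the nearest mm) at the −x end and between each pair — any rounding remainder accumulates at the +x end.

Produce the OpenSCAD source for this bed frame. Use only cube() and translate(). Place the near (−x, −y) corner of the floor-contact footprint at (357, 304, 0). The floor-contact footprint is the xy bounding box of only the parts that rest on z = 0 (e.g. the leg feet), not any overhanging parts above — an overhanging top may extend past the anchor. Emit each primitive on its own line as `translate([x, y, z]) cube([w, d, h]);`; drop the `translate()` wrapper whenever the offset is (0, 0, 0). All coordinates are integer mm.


translate([357, 304, 0]) cube([87, 87, 368]);
translate([357, 1696, 0]) cube([87, 87, 368]);
translate([2254, 304, 0]) cube([87, 87, 368]);
translate([2254, 1696, 0]) cube([87, 87, 368]);
translate([444, 304, 152]) cube([1810, 29, 174]);
translate([444, 1754, 152]) cube([1810, 29, 174]);
translate([357, 391, 152]) cube([29, 1305, 174]);
translate([2312, 391, 152]) cube([29, 1305, 174]);
translate([493, 304, 326]) cube([76, 1479, 19]);
translate([618, 304, 326]) cube([76, 1479, 19]);
translate([743, 304, 326]) cube([76, 1479, 19]);
translate([868, 304, 326]) cube([76, 1479, 19]);
translate([993, 304, 326]) cube([76, 1479, 19]);
translate([1118, 304, 326]) cube([76, 1479, 19]);
translate([1243, 304, 326]) cube([76, 1479, 19]);
translate([1368, 304, 326]) cube([76, 1479, 19]);
translate([1493, 304, 326]) cube([76, 1479, 19]);
translate([1618, 304, 326]) cube([76, 1479, 19]);
translate([1743, 304, 326]) cube([76, 1479, 19]);
translate([1868, 304, 326]) cube([76, 1479, 19]);
translate([1993, 304, 326]) cube([76, 1479, 19]);
translate([2118, 304, 326]) cube([76, 1479, 19]);


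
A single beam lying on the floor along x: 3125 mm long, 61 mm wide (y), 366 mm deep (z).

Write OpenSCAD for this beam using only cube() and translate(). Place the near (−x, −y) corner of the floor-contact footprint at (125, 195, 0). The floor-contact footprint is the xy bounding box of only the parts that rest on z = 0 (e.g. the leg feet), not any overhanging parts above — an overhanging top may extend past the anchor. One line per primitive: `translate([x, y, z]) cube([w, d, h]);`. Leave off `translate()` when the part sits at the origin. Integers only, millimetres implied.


translate([125, 195, 0]) cube([3125, 61, 366]);


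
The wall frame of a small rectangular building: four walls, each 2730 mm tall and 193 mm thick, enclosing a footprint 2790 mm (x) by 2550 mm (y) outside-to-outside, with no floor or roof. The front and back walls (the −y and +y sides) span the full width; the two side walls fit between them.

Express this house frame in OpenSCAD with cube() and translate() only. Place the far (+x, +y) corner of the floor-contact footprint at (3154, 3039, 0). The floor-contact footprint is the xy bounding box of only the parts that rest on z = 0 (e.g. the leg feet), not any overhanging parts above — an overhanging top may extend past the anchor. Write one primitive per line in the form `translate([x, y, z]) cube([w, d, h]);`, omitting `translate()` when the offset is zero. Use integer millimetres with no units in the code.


translate([364, 489, 0]) cube([2790, 193, 2730]);
translate([364, 2846, 0]) cube([2790, 193, 2730]);
translate([364, 682, 0]) cube([193, 2164, 2730]);
translate([2961, 682, 0]) cube([193, 2164, 2730]);


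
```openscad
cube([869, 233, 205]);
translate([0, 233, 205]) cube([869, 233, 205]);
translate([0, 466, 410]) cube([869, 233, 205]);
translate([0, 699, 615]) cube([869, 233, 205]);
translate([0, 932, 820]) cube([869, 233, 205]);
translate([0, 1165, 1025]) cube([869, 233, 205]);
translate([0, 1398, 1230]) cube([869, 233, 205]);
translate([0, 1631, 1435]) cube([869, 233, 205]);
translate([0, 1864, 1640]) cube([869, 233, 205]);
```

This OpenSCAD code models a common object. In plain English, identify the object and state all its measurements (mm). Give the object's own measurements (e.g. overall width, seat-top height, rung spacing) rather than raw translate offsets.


A straight staircase of 9 solid steps. Each step is 869 mm wide (x), 233 mm deep (y, the going) and 205 mm tall (the rise). The first step rests on the floor; each subsequent step sits one going further in +y and one rise higher in +z, directly behind and above the previous step with no overlap.


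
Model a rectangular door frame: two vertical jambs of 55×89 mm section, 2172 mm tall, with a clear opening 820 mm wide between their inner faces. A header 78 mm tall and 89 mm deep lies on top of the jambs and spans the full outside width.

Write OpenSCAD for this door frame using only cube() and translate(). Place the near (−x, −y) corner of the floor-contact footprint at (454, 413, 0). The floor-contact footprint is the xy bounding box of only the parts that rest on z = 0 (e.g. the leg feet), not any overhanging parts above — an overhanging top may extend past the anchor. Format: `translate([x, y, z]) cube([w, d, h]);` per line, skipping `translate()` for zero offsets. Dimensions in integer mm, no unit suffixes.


translate([454, 413, 0]) cube([55, 89, 2172]);
translate([1329, 413, 0]) cube([55, 89, 2172]);
translate([454, 413, 2172]) cube([930, 89, 78]);


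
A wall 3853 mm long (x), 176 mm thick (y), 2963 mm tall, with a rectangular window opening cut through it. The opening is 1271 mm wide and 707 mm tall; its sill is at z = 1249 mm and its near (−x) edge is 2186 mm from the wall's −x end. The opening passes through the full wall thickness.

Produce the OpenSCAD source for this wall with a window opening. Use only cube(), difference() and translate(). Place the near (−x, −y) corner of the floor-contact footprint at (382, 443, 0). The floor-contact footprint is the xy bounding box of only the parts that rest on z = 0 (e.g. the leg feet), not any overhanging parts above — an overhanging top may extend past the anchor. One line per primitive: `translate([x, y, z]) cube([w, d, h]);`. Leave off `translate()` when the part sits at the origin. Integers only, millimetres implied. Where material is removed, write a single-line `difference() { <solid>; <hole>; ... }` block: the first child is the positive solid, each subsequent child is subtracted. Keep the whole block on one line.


difference() { translate([382, 443, 0]) cube([3853, 176, 2963]); translate([2568, 443, 1249]) cube([1271, 176, 707]); }


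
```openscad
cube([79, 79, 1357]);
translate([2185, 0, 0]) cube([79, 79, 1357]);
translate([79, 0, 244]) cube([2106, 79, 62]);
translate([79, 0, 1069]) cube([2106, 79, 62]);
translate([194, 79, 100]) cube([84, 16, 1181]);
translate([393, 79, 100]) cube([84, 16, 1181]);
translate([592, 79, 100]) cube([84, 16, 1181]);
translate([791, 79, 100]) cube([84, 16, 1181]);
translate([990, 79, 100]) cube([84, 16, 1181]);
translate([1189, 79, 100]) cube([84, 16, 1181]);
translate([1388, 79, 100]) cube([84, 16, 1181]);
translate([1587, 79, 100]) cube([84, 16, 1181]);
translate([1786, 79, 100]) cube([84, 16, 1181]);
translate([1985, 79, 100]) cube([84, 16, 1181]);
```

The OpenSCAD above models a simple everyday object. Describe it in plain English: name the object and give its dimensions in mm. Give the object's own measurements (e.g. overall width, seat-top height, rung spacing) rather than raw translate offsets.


A fence section. Two 79×79 mm posts, 1357 mm tall, stand on the floor with a clear span of 2106 mm between their inner faces. Two horizontal rails of 79×62 mm section span the gap between the posts with their undersides at z = 244 mm and z = 1069 mm, flush with the posts' −y face. 10 pickets, each 84 mm wide, 16 mm thick and 1181 mm tall, are fixed to the +y face of the rails with their bottoms at z = 100 mm, spaced across the span with a 115 mm gap after the −x post and between neighbouring pickets, with 116 mm left before the +x post.


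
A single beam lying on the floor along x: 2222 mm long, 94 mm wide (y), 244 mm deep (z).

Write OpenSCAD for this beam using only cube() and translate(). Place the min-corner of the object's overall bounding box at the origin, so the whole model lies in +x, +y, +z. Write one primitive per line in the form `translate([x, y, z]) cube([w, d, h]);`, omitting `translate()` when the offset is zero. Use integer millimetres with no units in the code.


cube([2222, 94, 244]);


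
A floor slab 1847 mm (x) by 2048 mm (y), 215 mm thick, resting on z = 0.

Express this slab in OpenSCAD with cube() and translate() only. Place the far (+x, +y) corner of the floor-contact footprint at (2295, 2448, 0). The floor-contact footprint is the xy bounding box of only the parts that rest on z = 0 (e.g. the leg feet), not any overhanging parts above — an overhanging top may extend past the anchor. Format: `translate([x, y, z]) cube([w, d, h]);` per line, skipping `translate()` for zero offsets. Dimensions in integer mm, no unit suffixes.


translate([448, 400, 0]) cube([1847, 2048, 215]);


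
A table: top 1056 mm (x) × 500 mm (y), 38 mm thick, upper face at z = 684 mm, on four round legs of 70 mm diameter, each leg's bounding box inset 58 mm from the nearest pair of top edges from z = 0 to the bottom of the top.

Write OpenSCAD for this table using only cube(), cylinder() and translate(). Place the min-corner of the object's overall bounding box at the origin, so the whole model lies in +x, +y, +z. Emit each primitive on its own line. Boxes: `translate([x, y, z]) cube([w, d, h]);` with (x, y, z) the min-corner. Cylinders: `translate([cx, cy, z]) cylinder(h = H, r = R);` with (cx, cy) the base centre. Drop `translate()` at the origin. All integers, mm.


// leg_h = 684 - 38 = 646
translate([0, 0, 646]) cube([1056, 500, 38]);
translate([93, 93, 0]) cylinder(h = 646, r = 35);
translate([963, 93, 0]) cylinder(h = 646, r = 35);
translate([93, 407, 0]) cylinder(h = 646, r = 35);
translate([963, 407, 0]) cylinder(h = 646, r = 35);


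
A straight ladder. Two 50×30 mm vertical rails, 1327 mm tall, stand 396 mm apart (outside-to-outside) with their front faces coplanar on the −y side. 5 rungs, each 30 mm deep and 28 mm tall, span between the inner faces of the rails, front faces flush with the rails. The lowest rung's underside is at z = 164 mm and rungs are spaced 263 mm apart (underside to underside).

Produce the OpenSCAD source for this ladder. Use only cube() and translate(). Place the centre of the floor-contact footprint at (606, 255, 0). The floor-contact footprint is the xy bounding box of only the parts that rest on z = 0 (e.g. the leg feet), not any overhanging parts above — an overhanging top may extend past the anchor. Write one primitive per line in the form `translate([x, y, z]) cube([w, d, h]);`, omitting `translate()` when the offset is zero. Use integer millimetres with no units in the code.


// rung span = 396 - 2*50 = 296
// rung[k] z = 164 + k*263
translate([408, 240, 0]) cube([50, 30, 1327]);
translate([754, 240, 0]) cube([50, 30, 1327]);
translate([458, 240, 164]) cube([296, 30, 28]);
translate([458, 240, 427]) cube([296, 30, 28]);
translate([458, 240, 690]) cube([296, 30, 28]);
translate([458, 240, 953]) cube([296, 30, 28]);
translate([458, 240, 1216]) cube([296, 30, 28]);


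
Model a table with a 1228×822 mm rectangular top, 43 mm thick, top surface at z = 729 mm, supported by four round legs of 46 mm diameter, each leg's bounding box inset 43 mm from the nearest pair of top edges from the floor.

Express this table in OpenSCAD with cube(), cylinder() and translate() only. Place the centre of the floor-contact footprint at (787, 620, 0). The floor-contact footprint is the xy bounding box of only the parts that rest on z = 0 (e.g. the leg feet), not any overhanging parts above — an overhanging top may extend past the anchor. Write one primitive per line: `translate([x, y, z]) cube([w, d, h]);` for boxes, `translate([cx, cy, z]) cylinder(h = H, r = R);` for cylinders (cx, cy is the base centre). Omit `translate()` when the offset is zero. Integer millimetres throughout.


translate([173, 209, 686]) cube([1228, 822, 43]);
translate([239, 275, 0]) cylinder(h = 686, r = 23);
translate([1335, 275, 0]) cylinder(h = 686, r = 23);
translate([239, 965, 0]) cylinder(h = 686, r = 23);
translate([1335, 965, 0]) cylinder(h = 686, r = 23);


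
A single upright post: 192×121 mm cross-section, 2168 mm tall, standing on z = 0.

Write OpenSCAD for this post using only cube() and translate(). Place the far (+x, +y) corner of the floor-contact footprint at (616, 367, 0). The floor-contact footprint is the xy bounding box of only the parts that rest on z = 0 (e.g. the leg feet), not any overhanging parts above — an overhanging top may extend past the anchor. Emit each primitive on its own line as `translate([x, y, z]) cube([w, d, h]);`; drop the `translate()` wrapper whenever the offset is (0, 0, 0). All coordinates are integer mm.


translate([424, 246, 0]) cube([192, 121, 2168]);


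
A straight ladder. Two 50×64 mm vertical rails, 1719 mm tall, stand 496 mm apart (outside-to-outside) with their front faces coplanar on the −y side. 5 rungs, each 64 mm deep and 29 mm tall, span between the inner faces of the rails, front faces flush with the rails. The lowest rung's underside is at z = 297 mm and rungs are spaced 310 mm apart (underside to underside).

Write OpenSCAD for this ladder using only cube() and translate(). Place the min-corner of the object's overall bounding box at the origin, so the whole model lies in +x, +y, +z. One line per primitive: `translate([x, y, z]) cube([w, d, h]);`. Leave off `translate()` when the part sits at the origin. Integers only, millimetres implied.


cube([50, 64, 1719]);
translate([446, 0, 0]) cube([50, 64, 1719]);
translate([50, 0, 297]) cube([396, 64, 29]);
translate([50, 0, 607]) cube([396, 64, 29]);
translate([50, 0, 917]) cube([396, 64, 29]);
translate([50, 0, 1227]) cube([396, 64, 29]);
translate([50, 0, 1537]) cube([396, 64, 29]);


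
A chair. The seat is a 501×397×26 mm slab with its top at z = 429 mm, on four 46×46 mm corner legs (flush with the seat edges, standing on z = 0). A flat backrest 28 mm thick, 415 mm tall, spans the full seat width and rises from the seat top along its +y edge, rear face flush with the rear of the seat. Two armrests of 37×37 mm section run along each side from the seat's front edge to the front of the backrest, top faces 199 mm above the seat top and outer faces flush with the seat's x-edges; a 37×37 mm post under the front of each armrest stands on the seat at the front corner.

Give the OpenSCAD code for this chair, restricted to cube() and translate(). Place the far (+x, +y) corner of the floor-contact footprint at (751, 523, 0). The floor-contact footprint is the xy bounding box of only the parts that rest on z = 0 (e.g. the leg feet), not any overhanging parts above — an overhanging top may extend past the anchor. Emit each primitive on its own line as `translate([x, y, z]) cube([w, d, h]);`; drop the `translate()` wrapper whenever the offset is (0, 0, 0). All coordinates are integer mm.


translate([250, 126, 403]) cube([501, 397, 26]);
translate([250, 126, 0]) cube([46, 46, 403]);
translate([705, 126, 0]) cube([46, 46, 403]);
translate([250, 477, 0]) cube([46, 46, 403]);
translate([705, 477, 0]) cube([46, 46, 403]);
translate([250, 495, 429]) cube([501, 28, 415]);
translate([250, 126, 591]) cube([37, 369, 37]);
translate([714, 126, 591]) cube([37, 369, 37]);
translate([250, 126, 429]) cube([37, 37, 162]);
translate([714, 126, 429]) cube([37, 37, 162]);


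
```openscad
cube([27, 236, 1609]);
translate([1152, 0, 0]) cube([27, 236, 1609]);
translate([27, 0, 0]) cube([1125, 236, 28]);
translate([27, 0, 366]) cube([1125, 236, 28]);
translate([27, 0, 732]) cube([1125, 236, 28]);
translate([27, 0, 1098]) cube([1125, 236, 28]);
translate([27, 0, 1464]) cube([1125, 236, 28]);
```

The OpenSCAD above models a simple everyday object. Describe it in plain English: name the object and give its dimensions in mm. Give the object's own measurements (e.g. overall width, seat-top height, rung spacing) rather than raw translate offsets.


An open bookshelf. Two side panels, each 27 mm thick, 236 mm deep and 1609 mm tall, stand 1179 mm apart (outside-to-outside). Between them sit 5 shelves, each 28 mm thick and 236 mm deep, spanning the full gap between the sides. The bottom shelf rests on the floor (its underside at z = 0) and the clear gap between one shelf's top and the next shelf's underside is 338 mm.


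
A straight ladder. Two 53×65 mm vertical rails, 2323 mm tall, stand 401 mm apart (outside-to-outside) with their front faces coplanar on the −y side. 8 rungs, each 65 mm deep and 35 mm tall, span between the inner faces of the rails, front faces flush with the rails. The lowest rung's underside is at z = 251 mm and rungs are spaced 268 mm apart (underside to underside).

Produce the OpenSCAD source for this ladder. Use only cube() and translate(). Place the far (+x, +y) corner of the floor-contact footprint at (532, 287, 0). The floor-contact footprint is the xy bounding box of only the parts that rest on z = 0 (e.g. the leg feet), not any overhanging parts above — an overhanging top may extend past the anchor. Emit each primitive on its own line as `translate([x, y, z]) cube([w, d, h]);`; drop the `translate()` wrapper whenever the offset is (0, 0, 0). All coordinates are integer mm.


translate([131, 222, 0]) cube([53, 65, 2323]);
translate([479, 222, 0]) cube([53, 65, 2323]);
translate([184, 222, 251]) cube([295, 65, 35]);
translate([184, 222, 519]) cube([295, 65, 35]);
translate([184, 222, 787]) cube([295, 65, 35]);
translate([184, 222, 1055]) cube([295, 65, 35]);
translate([184, 222, 1323]) cube([295, 65, 35]);
translate([184, 222, 1591]) cube([295, 65, 35]);
translate([184, 222, 1859]) cube([295, 65, 35]);
translate([184, 222, 2127]) cube([295, 65, 35]);


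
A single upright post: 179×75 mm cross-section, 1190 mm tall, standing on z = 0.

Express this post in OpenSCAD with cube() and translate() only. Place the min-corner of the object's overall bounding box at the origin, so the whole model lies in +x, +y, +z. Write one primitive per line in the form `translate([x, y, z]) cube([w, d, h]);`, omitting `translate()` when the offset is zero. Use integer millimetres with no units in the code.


cube([179, 75, 1190]);


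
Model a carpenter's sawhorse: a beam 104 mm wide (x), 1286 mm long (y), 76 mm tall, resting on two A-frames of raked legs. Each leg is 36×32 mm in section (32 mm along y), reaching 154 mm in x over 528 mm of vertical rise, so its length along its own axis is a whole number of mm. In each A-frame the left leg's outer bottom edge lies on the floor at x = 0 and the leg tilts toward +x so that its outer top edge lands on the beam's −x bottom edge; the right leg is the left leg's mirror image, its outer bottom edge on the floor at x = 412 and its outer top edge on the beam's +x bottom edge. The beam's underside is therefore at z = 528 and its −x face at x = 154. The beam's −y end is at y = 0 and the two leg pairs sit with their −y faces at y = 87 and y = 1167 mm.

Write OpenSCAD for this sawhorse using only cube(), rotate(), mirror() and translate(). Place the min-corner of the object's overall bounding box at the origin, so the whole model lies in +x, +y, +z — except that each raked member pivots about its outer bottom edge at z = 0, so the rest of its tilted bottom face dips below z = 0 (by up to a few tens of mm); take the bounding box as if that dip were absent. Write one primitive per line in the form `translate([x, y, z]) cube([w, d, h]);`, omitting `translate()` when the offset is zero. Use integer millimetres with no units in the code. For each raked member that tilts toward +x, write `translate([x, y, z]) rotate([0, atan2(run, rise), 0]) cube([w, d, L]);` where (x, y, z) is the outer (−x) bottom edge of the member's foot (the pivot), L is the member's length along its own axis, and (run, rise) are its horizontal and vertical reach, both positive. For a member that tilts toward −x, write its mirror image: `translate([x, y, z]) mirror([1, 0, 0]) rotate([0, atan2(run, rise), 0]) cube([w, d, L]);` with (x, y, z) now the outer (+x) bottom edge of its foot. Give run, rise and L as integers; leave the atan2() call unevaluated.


// leg length = √(154² + 528²) = 550
// right-leg outer foot x = 2·154 + 104 = 412
// beam min-corner = (154, 0, 528)
translate([154, 0, 528]) cube([104, 1286, 76]);
translate([0, 87, 0]) rotate([0, atan2(154, 528), 0]) cube([36, 32, 550]);
translate([412, 87, 0]) mirror([1, 0, 0]) rotate([0, atan2(154, 528), 0]) cube([36, 32, 550]);
translate([0, 1167, 0]) rotate([0, atan2(154, 528), 0]) cube([36, 32, 550]);
translate([412, 1167, 0]) mirror([1, 0, 0]) rotate([0, atan2(154, 528), 0]) cube([36, 32, 550]);


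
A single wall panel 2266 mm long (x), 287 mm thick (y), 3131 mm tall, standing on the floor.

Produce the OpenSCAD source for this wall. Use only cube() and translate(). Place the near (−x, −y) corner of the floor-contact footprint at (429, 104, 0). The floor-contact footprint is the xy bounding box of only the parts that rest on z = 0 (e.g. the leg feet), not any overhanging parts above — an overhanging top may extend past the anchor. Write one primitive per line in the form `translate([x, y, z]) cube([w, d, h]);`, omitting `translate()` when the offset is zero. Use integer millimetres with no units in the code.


translate([429, 104, 0]) cube([2266, 287, 3131]);


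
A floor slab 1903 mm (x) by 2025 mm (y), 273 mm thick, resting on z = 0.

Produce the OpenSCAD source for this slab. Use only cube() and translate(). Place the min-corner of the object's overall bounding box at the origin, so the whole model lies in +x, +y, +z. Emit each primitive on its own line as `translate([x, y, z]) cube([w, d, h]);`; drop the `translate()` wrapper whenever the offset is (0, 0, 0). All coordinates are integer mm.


cube([1903, 2025, 273]);


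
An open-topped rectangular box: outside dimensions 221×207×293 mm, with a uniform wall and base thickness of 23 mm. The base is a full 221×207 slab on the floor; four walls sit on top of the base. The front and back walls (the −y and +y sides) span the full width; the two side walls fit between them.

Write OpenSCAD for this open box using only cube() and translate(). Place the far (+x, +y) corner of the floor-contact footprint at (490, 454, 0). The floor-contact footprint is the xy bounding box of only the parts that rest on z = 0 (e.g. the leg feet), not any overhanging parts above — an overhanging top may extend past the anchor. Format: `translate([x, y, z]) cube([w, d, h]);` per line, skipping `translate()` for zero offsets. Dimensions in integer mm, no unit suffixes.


translate([269, 247, 0]) cube([221, 207, 23]);
translate([269, 247, 23]) cube([221, 23, 270]);
translate([269, 431, 23]) cube([221, 23, 270]);
translate([269, 270, 23]) cube([23, 161, 270]);
translate([467, 270, 23]) cube([23, 161, 270]);


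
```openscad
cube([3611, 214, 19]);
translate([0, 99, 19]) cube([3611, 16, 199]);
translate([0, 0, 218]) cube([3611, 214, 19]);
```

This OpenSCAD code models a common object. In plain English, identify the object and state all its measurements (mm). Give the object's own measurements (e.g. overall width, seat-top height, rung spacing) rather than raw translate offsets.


An I-beam lying along x, 3611 mm long. Overall section height 237 mm. Two flanges 214 mm wide (y) and 19 mm thick, one on the floor and one at the top; a web 16 mm thick runs between them, centred on the flange width.


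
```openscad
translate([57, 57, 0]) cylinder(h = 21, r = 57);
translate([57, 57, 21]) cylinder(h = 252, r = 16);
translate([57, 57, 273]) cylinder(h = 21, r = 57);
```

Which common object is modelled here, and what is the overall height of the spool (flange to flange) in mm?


A spool. The overall height is 294 mm.

Three coaxial cylinders, large–small–large — a spool. Two 21 mm flanges and a 252 mm core give 21 + 252 + 21 = 294 mm.


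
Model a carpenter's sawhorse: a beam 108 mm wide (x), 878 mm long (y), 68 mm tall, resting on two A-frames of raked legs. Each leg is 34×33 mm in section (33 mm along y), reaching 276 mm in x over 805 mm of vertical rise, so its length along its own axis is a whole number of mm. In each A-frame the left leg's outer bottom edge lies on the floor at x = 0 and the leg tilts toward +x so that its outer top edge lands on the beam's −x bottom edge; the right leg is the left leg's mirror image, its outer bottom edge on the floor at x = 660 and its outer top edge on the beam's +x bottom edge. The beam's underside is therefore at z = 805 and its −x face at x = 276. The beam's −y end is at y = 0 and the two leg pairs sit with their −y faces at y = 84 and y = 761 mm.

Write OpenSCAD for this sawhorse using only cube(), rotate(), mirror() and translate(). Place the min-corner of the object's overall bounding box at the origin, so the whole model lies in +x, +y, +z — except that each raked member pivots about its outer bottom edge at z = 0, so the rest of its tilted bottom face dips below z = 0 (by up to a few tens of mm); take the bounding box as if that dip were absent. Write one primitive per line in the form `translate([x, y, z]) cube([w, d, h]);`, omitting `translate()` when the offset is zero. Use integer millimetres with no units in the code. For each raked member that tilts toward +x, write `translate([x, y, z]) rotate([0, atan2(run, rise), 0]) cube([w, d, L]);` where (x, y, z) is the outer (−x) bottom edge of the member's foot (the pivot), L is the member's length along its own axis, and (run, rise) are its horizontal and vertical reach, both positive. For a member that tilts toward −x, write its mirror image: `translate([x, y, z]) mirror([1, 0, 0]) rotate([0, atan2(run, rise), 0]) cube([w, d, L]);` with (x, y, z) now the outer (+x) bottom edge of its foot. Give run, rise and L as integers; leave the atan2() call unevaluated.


translate([276, 0, 805]) cube([108, 878, 68]);
translate([0, 84, 0]) rotate([0, atan2(276, 805), 0]) cube([34, 33, 851]);
translate([660, 84, 0]) mirror([1, 0, 0]) rotate([0, atan2(276, 805), 0]) cube([34, 33, 851]);
translate([0, 761, 0]) rotate([0, atan2(276, 805), 0]) cube([34, 33, 851]);
translate([660, 761, 0]) mirror([1, 0, 0]) rotate([0, atan2(276, 805), 0]) cube([34, 33, 851]);


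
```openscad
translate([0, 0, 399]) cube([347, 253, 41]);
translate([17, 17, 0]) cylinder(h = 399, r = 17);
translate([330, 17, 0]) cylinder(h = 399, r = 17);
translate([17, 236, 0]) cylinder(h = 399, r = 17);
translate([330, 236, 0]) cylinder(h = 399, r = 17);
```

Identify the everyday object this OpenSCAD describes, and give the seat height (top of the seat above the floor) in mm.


A stool. The seat height is 440 mm.

A 347×253×41 slab at z = 399 on four corner cylinders — a stool. The seat top is 399 + 41 = 440 mm.


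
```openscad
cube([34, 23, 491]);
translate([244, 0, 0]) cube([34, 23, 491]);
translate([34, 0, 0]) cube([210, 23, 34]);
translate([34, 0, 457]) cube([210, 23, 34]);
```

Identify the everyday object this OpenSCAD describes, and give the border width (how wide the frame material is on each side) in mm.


A picture frame. The border width is 34 mm.

Four thin pieces enclosing a rectangular opening — a picture frame. The two full-height stiles are 491 mm tall; the top rail sits at z = 457 and is 34 mm tall, so the border above the opening is 491 − 457 = 34 mm, matching the stile x-width.


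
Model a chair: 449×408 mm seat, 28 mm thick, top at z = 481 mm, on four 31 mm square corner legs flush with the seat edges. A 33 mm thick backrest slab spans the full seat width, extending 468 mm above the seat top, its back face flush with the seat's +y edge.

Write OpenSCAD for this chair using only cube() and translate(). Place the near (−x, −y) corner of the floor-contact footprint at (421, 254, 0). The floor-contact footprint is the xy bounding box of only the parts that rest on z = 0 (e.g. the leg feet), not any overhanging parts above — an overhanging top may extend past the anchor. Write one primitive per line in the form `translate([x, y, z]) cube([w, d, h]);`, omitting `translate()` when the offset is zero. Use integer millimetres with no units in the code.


// leg_h = 481 - 28 = 453
translate([421, 254, 453]) cube([449, 408, 28]);
translate([421, 254, 0]) cube([31, 31, 453]);
translate([839, 254, 0]) cube([31, 31, 453]);
translate([421, 631, 0]) cube([31, 31, 453]);
translate([839, 631, 0]) cube([31, 31, 453]);
translate([421, 629, 481]) cube([449, 33, 468]);
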